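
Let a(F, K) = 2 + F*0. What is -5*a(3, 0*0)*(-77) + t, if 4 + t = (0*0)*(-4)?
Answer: 766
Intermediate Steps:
a(F, K) = 2 (a(F, K) = 2 + 0 = 2)
t = -4 (t = -4 + (0*0)*(-4) = -4 + 0*(-4) = -4 + 0 = -4)
-5*a(3, 0*0)*(-77) + t = -5*2*(-77) - 4 = -10*(-77) - 4 = 770 - 4 = 766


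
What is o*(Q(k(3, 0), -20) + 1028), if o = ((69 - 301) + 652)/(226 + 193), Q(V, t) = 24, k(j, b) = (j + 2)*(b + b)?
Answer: 441840/419 ≈ 1054.5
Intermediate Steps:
k(j, b) = 2*b*(2 + j) (k(j, b) = (2 + j)*(2*b) = 2*b*(2 + j))
o = 420/419 (o = (-232 + 652)/419 = 420*(1/419) = 420/419 ≈ 1.0024)
o*(Q(k(3, 0), -20) + 1028) = 420*(24 + 1028)/419 = (420/419)*1052 = 441840/419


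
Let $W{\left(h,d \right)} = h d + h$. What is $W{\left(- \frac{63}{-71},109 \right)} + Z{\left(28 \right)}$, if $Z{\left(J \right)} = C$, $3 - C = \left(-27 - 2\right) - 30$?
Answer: $\frac{11332}{71} \approx 159.61$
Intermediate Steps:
$C = 62$ ($C = 3 - \left(\left(-27 - 2\right) - 30\right) = 3 - \left(-29 - 30\right) = 3 - -59 = 3 + 59 = 62$)
$Z{\left(J \right)} = 62$
$W{\left(h,d \right)} = h + d h$ ($W{\left(h,d \right)} = d h + h = h + d h$)
$W{\left(- \frac{63}{-71},109 \right)} + Z{\left(28 \right)} = - \frac{63}{-71} \left(1 + 109\right) + 62 = \left(-63\right) \left(- \frac{1}{71}\right) 110 + 62 = \frac{63}{71} \cdot 110 + 62 = \frac{6930}{71} + 62 = \frac{11332}{71}$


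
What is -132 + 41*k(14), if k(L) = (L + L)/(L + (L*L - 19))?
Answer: -24064/191 ≈ -125.99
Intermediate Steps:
k(L) = 2*L/(-19 + L + L²) (k(L) = (2*L)/(L + (L² - 19)) = (2*L)/(L + (-19 + L²)) = (2*L)/(-19 + L + L²) = 2*L/(-19 + L + L²))
-132 + 41*k(14) = -132 + 41*(2*14/(-19 + 14 + 14²)) = -132 + 41*(2*14/(-19 + 14 + 196)) = -132 + 41*(2*14/191) = -132 + 41*(2*14*(1/191)) = -132 + 41*(28/191) = -132 + 1148/191 = -24064/191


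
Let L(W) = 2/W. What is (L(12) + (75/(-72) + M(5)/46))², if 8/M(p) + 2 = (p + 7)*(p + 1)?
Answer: 31573161/41473600 ≈ 0.76128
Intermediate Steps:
M(p) = 8/(-2 + (1 + p)*(7 + p)) (M(p) = 8/(-2 + (p + 7)*(p + 1)) = 8/(-2 + (7 + p)*(1 + p)) = 8/(-2 + (1 + p)*(7 + p)))
(L(12) + (75/(-72) + M(5)/46))² = (2/12 + (75/(-72) + (8/(5 + 5² + 8*5))/46))² = (2*(1/12) + (75*(-1/72) + (8/(5 + 25 + 40))*(1/46)))² = (⅙ + (-25/24 + (8/70)*(1/46)))² = (⅙ + (-25/24 + (8*(1/70))*(1/46)))² = (⅙ + (-25/24 + (4/35)*(1/46)))² = (⅙ + (-25/24 + 2/805))² = (⅙ - 20077/19320)² = (-5619/6440)² = 31573161/41473600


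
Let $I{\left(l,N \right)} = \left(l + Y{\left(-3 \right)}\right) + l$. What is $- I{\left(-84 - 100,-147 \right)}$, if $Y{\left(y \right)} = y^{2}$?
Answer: $359$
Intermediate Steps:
$I{\left(l,N \right)} = 9 + 2 l$ ($I{\left(l,N \right)} = \left(l + \left(-3\right)^{2}\right) + l = \left(l + 9\right) + l = \left(9 + l\right) + l = 9 + 2 l$)
$- I{\left(-84 - 100,-147 \right)} = - (9 + 2 \left(-84 - 100\right)) = - (9 + 2 \left(-184\right)) = - (9 - 368) = \left(-1\right) \left(-359\right) = 359$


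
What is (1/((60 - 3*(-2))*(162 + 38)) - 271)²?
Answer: 12796352685601/174240000 ≈ 73441.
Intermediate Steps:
(1/((60 - 3*(-2))*(162 + 38)) - 271)² = (1/((60 + 6)*200) - 271)² = (1/(66*200) - 271)² = (1/13200 - 271)² = (-3577199/13200)² = 12796352685601/174240000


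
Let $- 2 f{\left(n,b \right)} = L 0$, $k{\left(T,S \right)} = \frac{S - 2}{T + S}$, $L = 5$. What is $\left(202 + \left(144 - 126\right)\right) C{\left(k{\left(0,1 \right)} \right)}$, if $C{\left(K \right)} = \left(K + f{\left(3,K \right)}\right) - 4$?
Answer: $-1100$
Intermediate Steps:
$k{\left(T,S \right)} = \frac{-2 + S}{S + T}$
$f{\left(n,b \right)} = 0$ ($f{\left(n,b \right)} = - \frac{5 \cdot 0}{2} = \left(- \frac{1}{2}\right) 0 = 0$)
$C{\left(K \right)} = -4 + K$ ($C{\left(K \right)} = \left(K + 0\right) - 4 = K - 4 = -4 + K$)
$\left(202 + \left(144 - 126\right)\right) C{\left(k{\left(0,1 \right)} \right)} = \left(202 + \left(144 - 126\right)\right) \left(-4 + \frac{-2 + 1}{1 + 0}\right) = \left(202 + 18\right) \left(-4 + 1^{-1} \left(-1\right)\right) = 220 \left(-4 + 1 \left(-1\right)\right) = 220 \left(-4 - 1\right) = 220 \left(-5\right) = -1100$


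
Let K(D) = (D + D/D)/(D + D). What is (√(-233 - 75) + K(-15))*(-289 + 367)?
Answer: 182/5 + 156*I*√77 ≈ 36.4 + 1368.9*I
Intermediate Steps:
K(D) = (1 + D)/(2*D) (K(D) = (D + 1)/((2*D)) = (1 + D)*(1/(2*D)) = (1 + D)/(2*D))
(√(-233 - 75) + K(-15))*(-289 + 367) = (√(-233 - 75) + (½)*(1 - 15)/(-15))*(-289 + 367) = (√(-308) + (½)*(-1/15)*(-14))*78 = (2*I*√77 + 7/15)*78 = (7/15 + 2*I*√77)*78 = 182/5 + 156*I*√77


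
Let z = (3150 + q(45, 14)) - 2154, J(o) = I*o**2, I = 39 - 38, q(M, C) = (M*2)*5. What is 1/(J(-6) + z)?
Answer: 1/1482 ≈ 0.00067476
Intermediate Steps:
q(M, C) = 10*M (q(M, C) = (2*M)*5 = 10*M)
I = 1
J(o) = o**2 (J(o) = 1*o**2 = o**2)
z = 1446 (z = (3150 + 10*45) - 2154 = (3150 + 450) - 2154 = 3600 - 2154 = 1446)
1/(J(-6) + z) = 1/((-6)**2 + 1446) = 1/(36 + 1446) = 1/1482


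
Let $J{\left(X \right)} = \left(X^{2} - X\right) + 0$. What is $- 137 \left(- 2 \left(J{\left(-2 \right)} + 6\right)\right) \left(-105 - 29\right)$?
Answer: $-440592$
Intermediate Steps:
$J{\left(X \right)} = X^{2} - X$
$- 137 \left(- 2 \left(J{\left(-2 \right)} + 6\right)\right) \left(-105 - 29\right) = - 137 \left(- 2 \left(- 2 \left(-1 - 2\right) + 6\right)\right) \left(-105 - 29\right) = - 137 \left(- 2 \left(\left(-2\right) \left(-3\right) + 6\right)\right) \left(-105 - 29\right) = - 137 \left(- 2 \left(6 + 6\right)\right) \left(-134\right) = - 137 \left(\left(-2\right) 12\right) \left(-134\right) = \left(-137\right) \left(-24\right) \left(-134\right) = 3288 \left(-134\right) = -440592$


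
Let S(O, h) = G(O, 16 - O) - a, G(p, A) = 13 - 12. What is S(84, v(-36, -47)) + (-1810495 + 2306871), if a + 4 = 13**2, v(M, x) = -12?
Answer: 496212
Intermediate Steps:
G(p, A) = 1
a = 165 (a = -4 + 13**2 = -4 + 169 = 165)
S(O, h) = -164 (S(O, h) = 1 - 1*165 = 1 - 165 = -164)
S(84, v(-36, -47)) + (-1810495 + 2306871) = -164 + (-1810495 + 2306871) = -164 + 496376 = 496212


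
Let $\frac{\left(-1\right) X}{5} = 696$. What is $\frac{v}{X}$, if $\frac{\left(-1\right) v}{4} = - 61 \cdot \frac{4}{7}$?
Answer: $- \frac{122}{3045} \approx -0.040066$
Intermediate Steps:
$X = -3480$ ($X = \left(-5\right) 696 = -3480$)
$v = \frac{976}{7}$ ($v = - 4 \left(- 61 \cdot \frac{4}{7}\right) = - 4 \left(- 61 \cdot 4 \cdot \frac{1}{7}\right) = - 4 \left(\left(-61\right) \frac{4}{7}\right) = \left(-4\right) \left(- \frac{244}{7}\right) = \frac{976}{7} \approx 139.43$)
$\frac{v}{X} = \frac{976}{7 \left(-3480\right)} = \frac{976}{7} \left(- \frac{1}{3480}\right) = - \frac{122}{3045}$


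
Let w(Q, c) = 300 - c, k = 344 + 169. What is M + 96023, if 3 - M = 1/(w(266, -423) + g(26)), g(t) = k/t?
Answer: 1854358060/19311 ≈ 96026.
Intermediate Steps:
k = 513
g(t) = 513/t
M = 57907/19311 (M = 3 - 1/((300 - 1*(-423)) + 513/26) = 3 - 1/((300 + 423) + 513*(1/26)) = 3 - 1/(723 + 513/26) = 3 - 1/19311/26 = 3 - 1*26/19311 = 3 - 26/19311 = 57907/19311 ≈ 2.9987)
M + 96023 = 57907/19311 + 96023 = 1854358060/19311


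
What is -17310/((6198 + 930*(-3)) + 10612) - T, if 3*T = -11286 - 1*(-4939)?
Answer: 8893301/4206 ≈ 2114.4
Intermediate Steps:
T = -6347/3 (T = (-11286 - 1*(-4939))/3 = (-11286 + 4939)/3 = (⅓)*(-6347) = -6347/3 ≈ -2115.7)
-17310/((6198 + 930*(-3)) + 10612) - T = -17310/((6198 + 930*(-3)) + 10612) - 1*(-6347/3) = -17310/((6198 - 2790) + 10612) + 6347/3 = -17310/(3408 + 10612) + 6347/3 = -17310/14020 + 6347/3 = -17310*1/14020 + 6347/3 = -1731/1402 + 6347/3 = 8893301/4206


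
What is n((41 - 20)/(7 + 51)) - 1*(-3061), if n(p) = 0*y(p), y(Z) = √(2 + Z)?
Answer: 3061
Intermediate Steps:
n(p) = 0 (n(p) = 0*√(2 + p) = 0)
n((41 - 20)/(7 + 51)) - 1*(-3061) = 0 - 1*(-3061) = 0 + 3061 = 3061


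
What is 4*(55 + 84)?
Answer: 556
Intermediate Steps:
4*(55 + 84) = 4*139 = 556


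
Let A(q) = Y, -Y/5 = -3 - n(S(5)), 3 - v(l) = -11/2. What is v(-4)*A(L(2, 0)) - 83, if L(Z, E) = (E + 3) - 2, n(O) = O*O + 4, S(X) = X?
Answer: 1277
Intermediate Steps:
v(l) = 17/2 (v(l) = 3 - (-11)/2 = 3 - 1*(-11/2) = 3 + 11/2 = 17/2)
n(O) = 4 + O² (n(O) = O² + 4 = 4 + O²)
L(Z, E) = 1 + E (L(Z, E) = (3 + E) - 2 = 1 + E)
Y = 160 (Y = -5*(-3 - (4 + 5²)) = -5*(-3 - (4 + 25)) = -5*(-3 - 1*29) = -5*(-3 - 29) = -5*(-32) = 160)
A(q) = 160
v(-4)*A(L(2, 0)) - 83 = (17/2)*160 - 83 = 1360 - 83 = 1277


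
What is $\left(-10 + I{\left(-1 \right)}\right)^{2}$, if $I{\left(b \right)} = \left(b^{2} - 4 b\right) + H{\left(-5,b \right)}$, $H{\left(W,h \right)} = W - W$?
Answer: $25$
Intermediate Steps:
$H{\left(W,h \right)} = 0$
$I{\left(b \right)} = b^{2} - 4 b$ ($I{\left(b \right)} = \left(b^{2} - 4 b\right) + 0 = b^{2} - 4 b$)
$\left(-10 + I{\left(-1 \right)}\right)^{2} = \left(-10 - \left(-4 - 1\right)\right)^{2} = \left(-10 - -5\right)^{2} = \left(-10 + 5\right)^{2} = \left(-5\right)^{2} = 25$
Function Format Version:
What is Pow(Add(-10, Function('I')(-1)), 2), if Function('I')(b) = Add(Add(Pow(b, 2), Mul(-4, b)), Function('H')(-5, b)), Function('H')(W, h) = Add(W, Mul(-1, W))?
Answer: 25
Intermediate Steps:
Function('H')(W, h) = 0
Function('I')(b) = Add(Pow(b, 2), Mul(-4, b)) (Function('I')(b) = Add(Add(Pow(b, 2), Mul(-4, b)), 0) = Add(Pow(b, 2), Mul(-4, b)))
Pow(Add(-10, Function('I')(-1)), 2) = Pow(Add(-10, Mul(-1, Add(-4, -1))), 2) = Pow(Add(-10, Mul(-1, -5)), 2) = Pow(Add(-10, 5), 2) = Pow(-5, 2) = 25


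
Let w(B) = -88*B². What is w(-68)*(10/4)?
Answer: -1017280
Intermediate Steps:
w(-68)*(10/4) = (-88*(-68)²)*(10/4) = (-88*4624)*(10*(¼)) = -406912*5/2 = -1017280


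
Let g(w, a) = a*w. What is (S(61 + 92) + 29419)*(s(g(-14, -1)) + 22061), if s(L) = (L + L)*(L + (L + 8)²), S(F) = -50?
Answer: 1057430845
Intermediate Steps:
s(L) = 2*L*(L + (8 + L)²) (s(L) = (2*L)*(L + (8 + L)²) = 2*L*(L + (8 + L)²))
(S(61 + 92) + 29419)*(s(g(-14, -1)) + 22061) = (-50 + 29419)*(2*(-1*(-14))*(-1*(-14) + (8 - 1*(-14))²) + 22061) = 29369*(2*14*(14 + (8 + 14)²) + 22061) = 29369*(2*14*(14 + 22²) + 22061) = 29369*(2*14*(14 + 484) + 22061) = 29369*(2*14*498 + 22061) = 29369*(13944 + 22061) = 29369*36005 = 1057430845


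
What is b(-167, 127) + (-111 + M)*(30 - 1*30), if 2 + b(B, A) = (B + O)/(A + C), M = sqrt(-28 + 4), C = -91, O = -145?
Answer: -32/3 ≈ -10.667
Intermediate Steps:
M = 2*I*sqrt(6) (M = sqrt(-24) = 2*I*sqrt(6) ≈ 4.899*I)
b(B, A) = -2 + (-145 + B)/(-91 + A) (b(B, A) = -2 + (B - 145)/(A - 91) = -2 + (-145 + B)/(-91 + A))
b(-167, 127) + (-111 + M)*(30 - 1*30) = (37 - 167 - 2*127)/(-91 + 127) + (-111 + 2*I*sqrt(6))*(30 - 1*30) = (37 - 167 - 254)/36 + (-111 + 2*I*sqrt(6))*(30 - 30) = (1/36)*(-384) + (-111 + 2*I*sqrt(6))*0 = -32/3 + 0 = -32/3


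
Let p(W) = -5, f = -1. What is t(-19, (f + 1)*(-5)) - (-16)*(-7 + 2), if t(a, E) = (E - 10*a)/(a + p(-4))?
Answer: -1055/12 ≈ -87.917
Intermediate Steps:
t(a, E) = (E - 10*a)/(-5 + a) (t(a, E) = (E - 10*a)/(a - 5) = (E - 10*a)/(-5 + a))
t(-19, (f + 1)*(-5)) - (-16)*(-7 + 2) = ((-1 + 1)*(-5) - 10*(-19))/(-5 - 19) - (-16)*(-7 + 2) = (0*(-5) + 190)/(-24) - (-16)*(-5) = -(0 + 190)/24 - 1*80 = -1/24*190 - 80 = -95/12 - 80 = -1055/12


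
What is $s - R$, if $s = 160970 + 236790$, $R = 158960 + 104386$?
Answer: $134414$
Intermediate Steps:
$R = 263346$
$s = 397760$
$s - R = 397760 - 263346 = 134414$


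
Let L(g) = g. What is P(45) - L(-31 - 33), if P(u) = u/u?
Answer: 65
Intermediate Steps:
P(u) = 1
P(45) - L(-31 - 33) = 1 - (-31 - 33) = 1 - 1*(-64) = 1 + 64 = 65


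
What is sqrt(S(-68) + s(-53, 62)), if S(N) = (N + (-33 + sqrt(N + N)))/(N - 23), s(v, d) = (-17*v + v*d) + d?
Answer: sqrt(-19227572 - 182*I*sqrt(34))/91 ≈ 0.0013298 - 48.186*I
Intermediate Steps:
s(v, d) = d - 17*v + d*v (s(v, d) = (-17*v + d*v) + d = d - 17*v + d*v)
S(N) = (-33 + N + sqrt(2)*sqrt(N))/(-23 + N) (S(N) = (N + (-33 + sqrt(2*N)))/(-23 + N) = (N + (-33 + sqrt(2)*sqrt(N)))/(-23 + N) = (-33 + N + sqrt(2)*sqrt(N))/(-23 + N))
sqrt(S(-68) + s(-53, 62)) = sqrt((-33 - 68 + sqrt(2)*sqrt(-68))/(-23 - 68) + (62 - 17*(-53) + 62*(-53))) = sqrt((-33 - 68 + sqrt(2)*(2*I*sqrt(17)))/(-91) + (62 + 901 - 3286)) = sqrt(-(-33 - 68 + 2*I*sqrt(34))/91 - 2323) = sqrt(-(-101 + 2*I*sqrt(34))/91 - 2323) = sqrt((101/91 - 2*I*sqrt(34)/91) - 2323) = sqrt(-211292/91 - 2*I*sqrt(34)/91)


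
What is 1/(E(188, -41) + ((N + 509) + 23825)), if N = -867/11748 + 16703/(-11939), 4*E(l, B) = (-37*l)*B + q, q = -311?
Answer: 23376562/2233718796391 ≈ 1.0465e-5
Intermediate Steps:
E(l, B) = -311/4 - 37*B*l/4 (E(l, B) = ((-37*l)*B - 311)/4 = (-37*B*l - 311)/4 = (-311 - 37*B*l)/4 = -311/4 - 37*B*l/4)
N = -68859319/46753124 (N = -867*1/11748 + 16703*(-1/11939) = -289/3916 - 16703/11939 = -68859319/46753124 ≈ -1.4728)
1/(E(188, -41) + ((N + 509) + 23825)) = 1/((-311/4 - 37/4*(-41)*188) + ((-68859319/46753124 + 509) + 23825)) = 1/((-311/4 + 71299) + (23728480797/46753124 + 23825)) = 1/(284885/4 + 1137621660097/46753124) = 1/(2233718796391/23376562) = 23376562/2233718796391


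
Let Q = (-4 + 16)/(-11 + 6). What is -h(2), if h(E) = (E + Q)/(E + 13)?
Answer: 2/75 ≈ 0.026667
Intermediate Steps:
Q = -12/5 (Q = 12/(-5) = 12*(-⅕) = -12/5 ≈ -2.4000)
h(E) = (-12/5 + E)/(13 + E) (h(E) = (E - 12/5)/(E + 13) = (-12/5 + E)/(13 + E))
-h(2) = -(-12/5 + 2)/(13 + 2) = -(-2)/(15*5) = -1*(-2/75) = 2/75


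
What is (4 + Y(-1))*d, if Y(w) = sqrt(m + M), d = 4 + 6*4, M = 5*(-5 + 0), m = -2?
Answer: 112 + 84*I*sqrt(3) ≈ 112.0 + 145.49*I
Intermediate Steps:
M = -25 (M = 5*(-5) = -25)
d = 28 (d = 4 + 24 = 28)
Y(w) = 3*I*sqrt(3) (Y(w) = sqrt(-2 - 25) = sqrt(-27) = 3*I*sqrt(3))
(4 + Y(-1))*d = (4 + 3*I*sqrt(3))*28 = 112 + 84*I*sqrt(3)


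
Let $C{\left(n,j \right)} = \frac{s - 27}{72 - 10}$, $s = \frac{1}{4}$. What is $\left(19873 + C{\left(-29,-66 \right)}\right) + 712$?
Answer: $\frac{5104973}{248} \approx 20585.0$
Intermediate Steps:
$s = \frac{1}{4} \approx 0.25$
$C{\left(n,j \right)} = - \frac{107}{248}$ ($C{\left(n,j \right)} = \frac{\frac{1}{4} - 27}{72 - 10} = - \frac{107}{4 \cdot 62} = \left(- \frac{107}{4}\right) \frac{1}{62} = - \frac{107}{248}$)
$\left(19873 + C{\left(-29,-66 \right)}\right) + 712 = \left(19873 - \frac{107}{248}\right) + 712 = \frac{4928397}{248} + 712 = \frac{5104973}{248}$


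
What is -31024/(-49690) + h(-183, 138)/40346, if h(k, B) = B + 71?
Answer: 631039757/1002396370 ≈ 0.62953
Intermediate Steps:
h(k, B) = 71 + B
-31024/(-49690) + h(-183, 138)/40346 = -31024/(-49690) + (71 + 138)/40346 = -31024*(-1/49690) + 209*(1/40346) = 15512/24845 + 209/40346 = 631039757/1002396370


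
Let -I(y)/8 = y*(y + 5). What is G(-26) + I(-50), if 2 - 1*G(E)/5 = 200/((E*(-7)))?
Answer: -1637590/91 ≈ -17996.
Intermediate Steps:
I(y) = -8*y*(5 + y) (I(y) = -8*y*(y + 5) = -8*y*(5 + y))
G(E) = 10 + 1000/(7*E) (G(E) = 10 - 1000/(E*(-7)) = 10 - 1000/((-7*E)) = 10 - 1000*(-1/(7*E)) = 10 - (-1000)/(7*E) = 10 + 1000/(7*E))
G(-26) + I(-50) = (10 + (1000/7)/(-26)) - 8*(-50)*(5 - 50) = (10 + (1000/7)*(-1/26)) - 8*(-50)*(-45) = (10 - 500/91) - 18000 = 410/91 - 18000 = -1637590/91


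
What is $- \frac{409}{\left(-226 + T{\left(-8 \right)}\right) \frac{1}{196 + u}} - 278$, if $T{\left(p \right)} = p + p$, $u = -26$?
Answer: $\frac{1127}{121} \approx 9.3141$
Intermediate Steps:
$T{\left(p \right)} = 2 p$
$- \frac{409}{\left(-226 + T{\left(-8 \right)}\right) \frac{1}{196 + u}} - 278 = - \frac{409}{\left(-226 + 2 \left(-8\right)\right) \frac{1}{196 - 26}} - 278 = - \frac{409}{\left(-226 - 16\right) \frac{1}{170}} - 278 = - \frac{409}{\left(-242\right) \frac{1}{170}} - 278 = - \frac{409}{- \frac{121}{85}} - 278 = \left(-409\right) \left(- \frac{85}{121}\right) - 278 = \frac{34765}{121} - 278 = \frac{1127}{121}$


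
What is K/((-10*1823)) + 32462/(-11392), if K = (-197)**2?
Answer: -258473597/51919040 ≈ -4.9784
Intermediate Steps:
K = 38809
K/((-10*1823)) + 32462/(-11392) = 38809/((-10*1823)) + 32462/(-11392) = 38809/(-18230) + 32462*(-1/11392) = 38809*(-1/18230) - 16231/5696 = -38809/18230 - 16231/5696 = -258473597/51919040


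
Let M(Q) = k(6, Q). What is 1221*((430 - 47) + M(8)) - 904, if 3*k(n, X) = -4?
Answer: 465111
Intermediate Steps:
k(n, X) = -4/3 (k(n, X) = (1/3)*(-4) = -4/3)
M(Q) = -4/3
1221*((430 - 47) + M(8)) - 904 = 1221*((430 - 47) - 4/3) - 904 = 1221*(383 - 4/3) - 904 = 1221*(1145/3) - 904 = 466015 - 904 = 465111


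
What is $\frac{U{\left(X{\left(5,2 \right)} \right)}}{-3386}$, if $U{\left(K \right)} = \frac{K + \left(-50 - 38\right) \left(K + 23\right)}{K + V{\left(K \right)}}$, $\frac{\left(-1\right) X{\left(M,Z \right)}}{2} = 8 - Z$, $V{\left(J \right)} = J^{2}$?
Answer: $\frac{245}{111738} \approx 0.0021926$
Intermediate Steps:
$X{\left(M,Z \right)} = -16 + 2 Z$ ($X{\left(M,Z \right)} = - 2 \left(8 - Z\right) = -16 + 2 Z$)
$U{\left(K \right)} = \frac{-2024 - 87 K}{K + K^{2}}$ ($U{\left(K \right)} = \frac{K + \left(-50 - 38\right) \left(K + 23\right)}{K + K^{2}} = \frac{K - 88 \left(23 + K\right)}{K + K^{2}} = \frac{K - \left(2024 + 88 K\right)}{K + K^{2}} = \frac{-2024 - 87 K}{K + K^{2}}$)
$\frac{U{\left(X{\left(5,2 \right)} \right)}}{-3386} = \frac{\frac{1}{-16 + 2 \cdot 2} \frac{1}{1 + \left(-16 + 2 \cdot 2\right)} \left(-2024 - 87 \left(-16 + 2 \cdot 2\right)\right)}{-3386} = \frac{-2024 - 87 \left(-16 + 4\right)}{\left(-16 + 4\right) \left(1 + \left(-16 + 4\right)\right)} \left(- \frac{1}{3386}\right) = \frac{-2024 - -1044}{\left(-12\right) \left(1 - 12\right)} \left(- \frac{1}{3386}\right) = - \frac{-2024 + 1044}{12 \left(-11\right)} \left(- \frac{1}{3386}\right) = \left(- \frac{1}{12}\right) \left(- \frac{1}{11}\right) \left(-980\right) \left(- \frac{1}{3386}\right) = \left(- \frac{245}{33}\right) \left(- \frac{1}{3386}\right) = \frac{245}{111738}$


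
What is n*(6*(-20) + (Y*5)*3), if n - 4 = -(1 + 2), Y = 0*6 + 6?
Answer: -30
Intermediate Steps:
Y = 6 (Y = 0 + 6 = 6)
n = 1 (n = 4 - (1 + 2) = 4 - 1*3 = 4 - 3 = 1)
n*(6*(-20) + (Y*5)*3) = 1*(6*(-20) + (6*5)*3) = 1*(-120 + 30*3) = 1*(-120 + 90) = 1*(-30) = -30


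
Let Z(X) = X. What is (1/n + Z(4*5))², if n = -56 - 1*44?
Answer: 3996001/10000 ≈ 399.60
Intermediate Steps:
n = -100 (n = -56 - 44 = -100)
(1/n + Z(4*5))² = (1/(-100) + 4*5)² = (-1/100 + 20)² = (1999/100)² = 3996001/10000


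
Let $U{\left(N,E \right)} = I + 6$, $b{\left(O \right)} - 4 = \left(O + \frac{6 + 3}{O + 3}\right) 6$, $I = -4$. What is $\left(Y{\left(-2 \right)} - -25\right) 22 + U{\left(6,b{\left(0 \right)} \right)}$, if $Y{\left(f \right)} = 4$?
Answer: $640$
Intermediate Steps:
$b{\left(O \right)} = 4 + 6 O + \frac{54}{3 + O}$ ($b{\left(O \right)} = 4 + \left(O + \frac{6 + 3}{O + 3}\right) 6 = 4 + \left(O + \frac{9}{3 + O}\right) 6 = 4 + \left(6 O + \frac{54}{3 + O}\right) = 4 + 6 O + \frac{54}{3 + O}$)
$U{\left(N,E \right)} = 2$ ($U{\left(N,E \right)} = -4 + 6 = 2$)
$\left(Y{\left(-2 \right)} - -25\right) 22 + U{\left(6,b{\left(0 \right)} \right)} = \left(4 - -25\right) 22 + 2 = \left(4 + 25\right) 22 + 2 = 29 \cdot 22 + 2 = 638 + 2 = 640$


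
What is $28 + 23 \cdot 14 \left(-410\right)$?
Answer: $-131992$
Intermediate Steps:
$28 + 23 \cdot 14 \left(-410\right) = 28 + 322 \left(-410\right) = 28 - 132020 = -131992$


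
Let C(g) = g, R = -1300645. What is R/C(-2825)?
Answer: 260129/565 ≈ 460.41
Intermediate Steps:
R/C(-2825) = -1300645/(-2825) = -1300645*(-1/2825) = 260129/565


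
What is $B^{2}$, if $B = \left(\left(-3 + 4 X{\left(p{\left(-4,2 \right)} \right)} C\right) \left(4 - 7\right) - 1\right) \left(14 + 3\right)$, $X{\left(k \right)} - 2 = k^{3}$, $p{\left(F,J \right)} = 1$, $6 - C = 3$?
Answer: $2890000$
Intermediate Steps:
$C = 3$ ($C = 6 - 3 = 3$)
$X{\left(k \right)} = 2 + k^{3}$
$B = -1700$ ($B = \left(\left(-3 + 4 \left(2 + 1^{3}\right) 3\right) \left(4 - 7\right) - 1\right) \left(14 + 3\right) = \left(\left(-3 + 4 \left(2 + 1\right) 3\right) \left(-3\right) - 1\right) 17 = \left(\left(-3 + 4 \cdot 3 \cdot 3\right) \left(-3\right) - 1\right) 17 = \left(\left(-3 + 12 \cdot 3\right) \left(-3\right) - 1\right) 17 = \left(\left(-3 + 36\right) \left(-3\right) - 1\right) 17 = \left(33 \left(-3\right) - 1\right) 17 = \left(-99 - 1\right) 17 = \left(-100\right) 17 = -1700$)
$B^{2} = \left(-1700\right)^{2} = 2890000$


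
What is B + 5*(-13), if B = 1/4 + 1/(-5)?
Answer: -1299/20 ≈ -64.950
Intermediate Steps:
B = 1/20 (B = 1*(¼) + 1*(-⅕) = ¼ - ⅕ = 1/20 ≈ 0.050000)
B + 5*(-13) = 1/20 + 5*(-13) = 1/20 - 65 = -1299/20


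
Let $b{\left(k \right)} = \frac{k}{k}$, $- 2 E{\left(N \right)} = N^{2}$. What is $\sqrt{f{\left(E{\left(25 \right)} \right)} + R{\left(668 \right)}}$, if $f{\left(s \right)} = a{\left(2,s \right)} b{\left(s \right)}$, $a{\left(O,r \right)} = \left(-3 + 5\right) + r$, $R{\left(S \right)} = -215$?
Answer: $\frac{i \sqrt{2102}}{2} \approx 22.924 i$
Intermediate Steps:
$E{\left(N \right)} = - \frac{N^{2}}{2}$
$a{\left(O,r \right)} = 2 + r$
$b{\left(k \right)} = 1$
$f{\left(s \right)} = 2 + s$ ($f{\left(s \right)} = \left(2 + s\right) 1 = 2 + s$)
$\sqrt{f{\left(E{\left(25 \right)} \right)} + R{\left(668 \right)}} = \sqrt{\left(2 - \frac{25^{2}}{2}\right) - 215} = \sqrt{\left(2 - \frac{625}{2}\right) - 215} = \sqrt{- \frac{621}{2} - 215} = \sqrt{- \frac{1051}{2}} = \frac{i \sqrt{2102}}{2}$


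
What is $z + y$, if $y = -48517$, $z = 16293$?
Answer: $-32224$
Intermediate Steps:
$z + y = 16293 - 48517 = -32224$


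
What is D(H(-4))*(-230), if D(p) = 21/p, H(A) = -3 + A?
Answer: 690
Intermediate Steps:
D(H(-4))*(-230) = (21/(-3 - 4))*(-230) = (21/(-7))*(-230) = (21*(-1/7))*(-230) = -3*(-230) = 690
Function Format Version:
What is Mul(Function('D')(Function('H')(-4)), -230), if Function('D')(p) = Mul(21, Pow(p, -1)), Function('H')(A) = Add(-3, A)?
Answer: 690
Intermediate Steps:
Mul(Function('D')(Function('H')(-4)), -230) = Mul(Mul(21, Pow(Add(-3, -4), -1)), -230) = Mul(Mul(21, Pow(-7, -1)), -230) = Mul(Mul(21, Rational(-1, 7)), -230) = Mul(-3, -230) = 690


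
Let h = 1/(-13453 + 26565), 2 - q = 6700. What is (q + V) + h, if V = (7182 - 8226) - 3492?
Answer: -147300207/13112 ≈ -11234.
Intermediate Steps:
q = -6698 (q = 2 - 1*6700 = 2 - 6700 = -6698)
V = -4536 (V = -1044 - 3492 = -4536)
h = 1/13112 ≈ 7.6266e-5
(q + V) + h = (-6698 - 4536) + 1/13112 = -11234 + 1/13112 = -147300207/13112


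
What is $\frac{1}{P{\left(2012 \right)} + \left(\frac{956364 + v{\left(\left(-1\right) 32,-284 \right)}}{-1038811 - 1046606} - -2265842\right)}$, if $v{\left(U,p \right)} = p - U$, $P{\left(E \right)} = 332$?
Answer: $\frac{695139}{1575305609482} \approx 4.4127 \cdot 10^{-7}$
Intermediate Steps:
$\frac{1}{P{\left(2012 \right)} + \left(\frac{956364 + v{\left(\left(-1\right) 32,-284 \right)}}{-1038811 - 1046606} - -2265842\right)} = \frac{1}{332 + \left(\frac{956364 - \left(284 - 32\right)}{-1038811 - 1046606} - -2265842\right)} = \frac{1}{332 + \left(\frac{956364 - 252}{-2085417} + 2265842\right)} = \frac{1}{332 + \left(\left(956364 + \left(-284 + 32\right)\right) \left(- \frac{1}{2085417}\right) + 2265842\right)} = \frac{1}{332 + \left(\left(956364 - 252\right) \left(- \frac{1}{2085417}\right) + 2265842\right)} = \frac{1}{332 + \left(956112 \left(- \frac{1}{2085417}\right) + 2265842\right)} = \frac{1}{332 + \left(- \frac{318704}{695139} + 2265842\right)} = \frac{1}{332 + \frac{1575074823334}{695139}} = \frac{1}{\frac{1575305609482}{695139}} = \frac{695139}{1575305609482}$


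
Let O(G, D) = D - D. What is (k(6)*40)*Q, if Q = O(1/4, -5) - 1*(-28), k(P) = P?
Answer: 6720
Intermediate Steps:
O(G, D) = 0
Q = 28 (Q = 0 - 1*(-28) = 0 + 28 = 28)
(k(6)*40)*Q = (6*40)*28 = 240*28 = 6720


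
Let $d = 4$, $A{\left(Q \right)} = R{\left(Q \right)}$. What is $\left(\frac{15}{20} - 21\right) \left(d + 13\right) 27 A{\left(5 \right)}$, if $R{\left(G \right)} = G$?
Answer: $- \frac{185895}{4} \approx -46474.0$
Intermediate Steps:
$A{\left(Q \right)} = Q$
$\left(\frac{15}{20} - 21\right) \left(d + 13\right) 27 A{\left(5 \right)} = \left(\frac{15}{20} - 21\right) \left(4 + 13\right) 27 \cdot 5 = \left(15 \cdot \frac{1}{20} - 21\right) 17 \cdot 27 \cdot 5 = \left(\frac{3}{4} - 21\right) 17 \cdot 27 \cdot 5 = \left(- \frac{81}{4}\right) 17 \cdot 27 \cdot 5 = \left(- \frac{1377}{4}\right) 27 \cdot 5 = \left(- \frac{37179}{4}\right) 5 = - \frac{185895}{4}$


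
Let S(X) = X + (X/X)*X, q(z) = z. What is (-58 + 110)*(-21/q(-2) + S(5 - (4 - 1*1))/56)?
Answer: 3848/7 ≈ 549.71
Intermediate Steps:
S(X) = 2*X (S(X) = X + 1*X = X + X = 2*X)
(-58 + 110)*(-21/q(-2) + S(5 - (4 - 1*1))/56) = (-58 + 110)*(-21/(-2) + (2*(5 - (4 - 1*1)))/56) = 52*(-21*(-½) + (2*(5 - (4 - 1)))*(1/56)) = 52*(21/2 + (2*(5 - 1*3))*(1/56)) = 52*(21/2 + (2*(5 - 3))*(1/56)) = 52*(21/2 + (2*2)*(1/56)) = 52*(21/2 + 4*(1/56)) = 52*(21/2 + 1/14) = 52*(74/7) = 3848/7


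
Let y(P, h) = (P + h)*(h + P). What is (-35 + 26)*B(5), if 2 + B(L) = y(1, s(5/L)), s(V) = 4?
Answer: -207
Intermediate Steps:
y(P, h) = (P + h)² (y(P, h) = (P + h)*(P + h) = (P + h)²)
B(L) = 23 (B(L) = -2 + (1 + 4)² = -2 + 5² = -2 + 25 = 23)
(-35 + 26)*B(5) = (-35 + 26)*23 = -9*23 = -207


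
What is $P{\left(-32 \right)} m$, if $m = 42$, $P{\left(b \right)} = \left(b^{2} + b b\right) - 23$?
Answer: $85050$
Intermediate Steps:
$P{\left(b \right)} = -23 + 2 b^{2}$ ($P{\left(b \right)} = \left(b^{2} + b^{2}\right) - 23 = 2 b^{2} - 23 = -23 + 2 b^{2}$)
$P{\left(-32 \right)} m = \left(-23 + 2 \left(-32\right)^{2}\right) 42 = \left(-23 + 2 \cdot 1024\right) 42 = \left(-23 + 2048\right) 42 = 2025 \cdot 42 = 85050$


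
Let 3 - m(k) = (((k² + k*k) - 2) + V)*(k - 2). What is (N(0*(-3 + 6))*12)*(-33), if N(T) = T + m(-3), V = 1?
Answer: -34848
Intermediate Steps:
m(k) = 3 - (-1 + 2*k²)*(-2 + k) (m(k) = 3 - (((k² + k*k) - 2) + 1)*(k - 2) = 3 - (((k² + k²) - 2) + 1)*(-2 + k) = 3 - ((2*k² - 2) + 1)*(-2 + k) = 3 - ((-2 + 2*k²) + 1)*(-2 + k) = 3 - (-1 + 2*k²)*(-2 + k))
N(T) = 88 + T (N(T) = T + (1 - 3 - 2*(-3)³ + 4*(-3)²) = T + (1 - 3 - 2*(-27) + 4*9) = T + (1 - 3 + 54 + 36) = T + 88 = 88 + T)
(N(0*(-3 + 6))*12)*(-33) = ((88 + 0*(-3 + 6))*12)*(-33) = ((88 + 0*3)*12)*(-33) = ((88 + 0)*12)*(-33) = (88*12)*(-33) = 1056*(-33) = -34848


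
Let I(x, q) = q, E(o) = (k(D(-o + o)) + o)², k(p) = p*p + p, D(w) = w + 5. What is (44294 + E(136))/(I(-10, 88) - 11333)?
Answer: -14370/2249 ≈ -6.3895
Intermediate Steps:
D(w) = 5 + w
k(p) = p + p² (k(p) = p² + p = p + p²)
E(o) = (30 + o)² (E(o) = ((5 + (-o + o))*(1 + (5 + (-o + o))) + o)² = ((5 + 0)*(1 + (5 + 0)) + o)² = (5*(1 + 5) + o)² = (5*6 + o)² = (30 + o)²)
(44294 + E(136))/(I(-10, 88) - 11333) = (44294 + (30 + 136)²)/(88 - 11333) = (44294 + 166²)/(-11245) = (44294 + 27556)*(-1/11245) = 71850*(-1/11245) = -14370/2249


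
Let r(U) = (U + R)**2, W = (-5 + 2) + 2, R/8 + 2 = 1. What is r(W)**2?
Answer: 6561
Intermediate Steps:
R = -8 (R = -16 + 8*1 = -16 + 8 = -8)
W = -1 (W = -3 + 2 = -1)
r(U) = (-8 + U)**2 (r(U) = (U - 8)**2 = (-8 + U)**2)
r(W)**2 = ((-8 - 1)**2)**2 = ((-9)**2)**2 = 81**2 = 6561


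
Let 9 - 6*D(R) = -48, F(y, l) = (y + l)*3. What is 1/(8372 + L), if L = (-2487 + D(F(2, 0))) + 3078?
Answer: 2/17945 ≈ 0.00011145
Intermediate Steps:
F(y, l) = 3*l + 3*y (F(y, l) = (l + y)*3 = 3*l + 3*y)
D(R) = 19/2 (D(R) = 3/2 - 1/6*(-48) = 3/2 + 8 = 19/2)
L = 1201/2 (L = (-2487 + 19/2) + 3078 = -4955/2 + 3078 = 1201/2 ≈ 600.50)
1/(8372 + L) = 1/(8372 + 1201/2) = 1/(17945/2) = 2/17945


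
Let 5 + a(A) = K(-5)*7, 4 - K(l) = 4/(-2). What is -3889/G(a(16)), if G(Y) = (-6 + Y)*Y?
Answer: -3889/1147 ≈ -3.3906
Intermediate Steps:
K(l) = 6 (K(l) = 4 - 4/(-2) = 4 - 4*(-1)/2 = 4 - 1*(-2) = 4 + 2 = 6)
a(A) = 37 (a(A) = -5 + 6*7 = -5 + 42 = 37)
G(Y) = Y*(-6 + Y)
-3889/G(a(16)) = -3889*1/(37*(-6 + 37)) = -3889/(37*31) = -3889/1147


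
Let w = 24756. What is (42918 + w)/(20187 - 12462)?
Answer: 22558/2575 ≈ 8.7604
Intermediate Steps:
(42918 + w)/(20187 - 12462) = (42918 + 24756)/(20187 - 12462) = 67674/7725 = 67674*(1/7725) = 22558/2575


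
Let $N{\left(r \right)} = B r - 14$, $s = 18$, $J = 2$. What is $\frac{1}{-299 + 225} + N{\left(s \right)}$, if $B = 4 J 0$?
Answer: $- \frac{1037}{74} \approx -14.014$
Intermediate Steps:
$B = 0$ ($B = 4 \cdot 2 \cdot 0 = 8 \cdot 0 = 0$)
$N{\left(r \right)} = -14$ ($N{\left(r \right)} = 0 r - 14 = 0 - 14 = -14$)
$\frac{1}{-299 + 225} + N{\left(s \right)} = \frac{1}{-299 + 225} - 14 = \frac{1}{-74} - 14 = - \frac{1}{74} - 14 = - \frac{1037}{74}$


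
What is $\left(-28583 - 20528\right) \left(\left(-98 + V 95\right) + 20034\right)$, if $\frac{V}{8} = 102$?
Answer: $-4786161616$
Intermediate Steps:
$V = 816$ ($V = 8 \cdot 102 = 816$)
$\left(-28583 - 20528\right) \left(\left(-98 + V 95\right) + 20034\right) = \left(-28583 - 20528\right) \left(\left(-98 + 816 \cdot 95\right) + 20034\right) = - 49111 \left(\left(-98 + 77520\right) + 20034\right) = - 49111 \left(77422 + 20034\right) = \left(-49111\right) 97456 = -4786161616$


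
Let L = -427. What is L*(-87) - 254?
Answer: 36895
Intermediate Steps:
L*(-87) - 254 = -427*(-87) - 254 = 37149 - 254 = 36895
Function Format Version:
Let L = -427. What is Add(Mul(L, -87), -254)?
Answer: 36895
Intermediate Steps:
Add(Mul(L, -87), -254) = Add(Mul(-427, -87), -254) = Add(37149, -254) = 36895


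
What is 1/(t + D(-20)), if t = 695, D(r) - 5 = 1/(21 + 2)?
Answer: 23/16101 ≈ 0.0014285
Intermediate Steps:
D(r) = 116/23 (D(r) = 5 + 1/(21 + 2) = 5 + 1/23 = 116/23)
1/(t + D(-20)) = 1/(695 + 116/23) = 1/(16101/23) = 23/16101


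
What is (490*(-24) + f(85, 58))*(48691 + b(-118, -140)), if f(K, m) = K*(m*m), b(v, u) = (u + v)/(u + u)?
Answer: 93452457121/7 ≈ 1.3350e+10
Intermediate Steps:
b(v, u) = (u + v)/(2*u) (b(v, u) = (u + v)/((2*u)) = (u + v)*(1/(2*u)) = (u + v)/(2*u))
f(K, m) = K*m**2
(490*(-24) + f(85, 58))*(48691 + b(-118, -140)) = (490*(-24) + 85*58**2)*(48691 + (1/2)*(-140 - 118)/(-140)) = (-11760 + 85*3364)*(48691 + (1/2)*(-1/140)*(-258)) = (-11760 + 285940)*(48691 + 129/140) = 274180*(6816869/140) = 93452457121/7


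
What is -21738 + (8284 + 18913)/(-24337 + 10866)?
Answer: -292859795/13471 ≈ -21740.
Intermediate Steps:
-21738 + (8284 + 18913)/(-24337 + 10866) = -21738 + 27197/(-13471) = -21738 + 27197*(-1/13471) = -21738 - 27197/13471 = -292859795/13471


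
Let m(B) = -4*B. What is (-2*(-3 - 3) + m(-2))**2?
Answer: 400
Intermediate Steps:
(-2*(-3 - 3) + m(-2))**2 = (-2*(-3 - 3) - 4*(-2))**2 = (-2*(-6) + 8)**2 = (12 + 8)**2 = 20**2 = 400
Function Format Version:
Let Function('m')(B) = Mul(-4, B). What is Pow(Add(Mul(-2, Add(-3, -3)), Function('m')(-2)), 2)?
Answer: 400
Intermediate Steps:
Pow(Add(Mul(-2, Add(-3, -3)), Function('m')(-2)), 2) = Pow(Add(Mul(-2, Add(-3, -3)), Mul(-4, -2)), 2) = Pow(Add(Mul(-2, -6), 8), 2) = Pow(Add(12, 8), 2) = Pow(20, 2) = 400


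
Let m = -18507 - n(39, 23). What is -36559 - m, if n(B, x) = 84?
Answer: -17968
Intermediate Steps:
m = -18591 (m = -18507 - 1*84 = -18507 - 84 = -18591)
-36559 - m = -36559 - 1*(-18591) = -36559 + 18591 = -17968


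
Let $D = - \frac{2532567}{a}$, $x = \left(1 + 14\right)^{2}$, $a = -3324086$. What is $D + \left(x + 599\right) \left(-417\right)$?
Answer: $- \frac{1142180009721}{3324086} \approx -3.4361 \cdot 10^{5}$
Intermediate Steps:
$x = 225$ ($x = 15^{2} = 225$)
$D = \frac{2532567}{3324086}$ ($D = - \frac{2532567}{-3324086} = \left(-2532567\right) \left(- \frac{1}{3324086}\right) = \frac{2532567}{3324086} \approx 0.76188$)
$D + \left(x + 599\right) \left(-417\right) = \frac{2532567}{3324086} + \left(225 + 599\right) \left(-417\right) = \frac{2532567}{3324086} + 824 \left(-417\right) = \frac{2532567}{3324086} - 343608 = - \frac{1142180009721}{3324086}$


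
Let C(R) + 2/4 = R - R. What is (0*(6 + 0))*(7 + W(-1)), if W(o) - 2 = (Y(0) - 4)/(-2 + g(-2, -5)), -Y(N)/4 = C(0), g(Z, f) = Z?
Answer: 0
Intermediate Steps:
C(R) = -½ (C(R) = -½ + (R - R) = -½ + 0 = -½)
Y(N) = 2 (Y(N) = -4*(-½) = 2)
W(o) = 5/2 (W(o) = 2 + (2 - 4)/(-2 - 2) = 2 - 2/(-4) = 2 - 2*(-¼) = 2 + ½ = 5/2)
(0*(6 + 0))*(7 + W(-1)) = (0*(6 + 0))*(7 + 5/2) = (0*6)*(19/2) = 0*(19/2) = 0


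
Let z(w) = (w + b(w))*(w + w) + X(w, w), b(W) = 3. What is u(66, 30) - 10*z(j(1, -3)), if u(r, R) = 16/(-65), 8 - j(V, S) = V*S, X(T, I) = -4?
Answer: -197616/65 ≈ -3040.2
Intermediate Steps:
j(V, S) = 8 - S*V (j(V, S) = 8 - V*S = 8 - S*V)
u(r, R) = -16/65 (u(r, R) = 16*(-1/65) = -16/65)
z(w) = -4 + 2*w*(3 + w) (z(w) = (w + 3)*(w + w) - 4 = (3 + w)*(2*w) - 4 = 2*w*(3 + w) - 4 = -4 + 2*w*(3 + w))
u(66, 30) - 10*z(j(1, -3)) = -16/65 - 10*(-4 + 2*(8 - 1*(-3)*1)**2 + 6*(8 - 1*(-3)*1)) = -16/65 - 10*(-4 + 2*(8 + 3)**2 + 6*(8 + 3)) = -16/65 - 10*(-4 + 2*11**2 + 6*11) = -16/65 - 10*(-4 + 2*121 + 66) = -16/65 - 10*(-4 + 242 + 66) = -16/65 - 10*304 = -16/65 - 1*3040 = -16/65 - 3040 = -197616/65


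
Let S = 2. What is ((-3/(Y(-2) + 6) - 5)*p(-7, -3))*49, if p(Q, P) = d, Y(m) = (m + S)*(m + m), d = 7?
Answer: -3773/2 ≈ -1886.5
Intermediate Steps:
Y(m) = 2*m*(2 + m) (Y(m) = (m + 2)*(m + m) = (2 + m)*(2*m) = 2*m*(2 + m))
p(Q, P) = 7
((-3/(Y(-2) + 6) - 5)*p(-7, -3))*49 = ((-3/(2*(-2)*(2 - 2) + 6) - 5)*7)*49 = ((-3/(2*(-2)*0 + 6) - 5)*7)*49 = ((-3/(0 + 6) - 5)*7)*49 = ((-3/6 - 5)*7)*49 = ((-3*1/6 - 5)*7)*49 = ((-1/2 - 5)*7)*49 = -11/2*7*49 = -77/2*49 = -3773/2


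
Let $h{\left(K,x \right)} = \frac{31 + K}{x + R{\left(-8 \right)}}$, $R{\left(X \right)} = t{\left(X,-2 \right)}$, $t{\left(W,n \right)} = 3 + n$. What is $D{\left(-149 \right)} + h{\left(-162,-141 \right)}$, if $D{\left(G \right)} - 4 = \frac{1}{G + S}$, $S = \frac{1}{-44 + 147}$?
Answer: $\frac{5294833}{1074220} \approx 4.929$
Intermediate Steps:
$R{\left(X \right)} = 1$ ($R{\left(X \right)} = 3 - 2 = 1$)
$h{\left(K,x \right)} = \frac{31 + K}{1 + x}$ ($h{\left(K,x \right)} = \frac{31 + K}{x + 1} = \frac{31 + K}{1 + x}$)
$S = \frac{1}{103} \approx 0.0097087$
$D{\left(G \right)} = 4 + \frac{1}{\frac{1}{103} + G}$ ($D{\left(G \right)} = 4 + \frac{1}{G + \frac{1}{103}} = 4 + \frac{1}{\frac{1}{103} + G}$)
$D{\left(-149 \right)} + h{\left(-162,-141 \right)} = \frac{107 + 412 \left(-149\right)}{1 + 103 \left(-149\right)} + \frac{31 - 162}{1 - 141} = \frac{107 - 61388}{1 - 15347} + \frac{1}{-140} \left(-131\right) = \frac{1}{-15346} \left(-61281\right) - - \frac{131}{140} = \left(- \frac{1}{15346}\right) \left(-61281\right) + \frac{131}{140} = \frac{61281}{15346} + \frac{131}{140} = \frac{5294833}{1074220}$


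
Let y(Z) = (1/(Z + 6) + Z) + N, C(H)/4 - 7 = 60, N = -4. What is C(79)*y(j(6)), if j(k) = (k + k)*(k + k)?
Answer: 2814134/75 ≈ 37522.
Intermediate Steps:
C(H) = 268 (C(H) = 28 + 4*60 = 28 + 240 = 268)
j(k) = 4*k² (j(k) = (2*k)*(2*k) = 4*k²)
y(Z) = -4 + Z + 1/(6 + Z) (y(Z) = (1/(Z + 6) + Z) - 4 = (1/(6 + Z) + Z) - 4 = (Z + 1/(6 + Z)) - 4 = -4 + Z + 1/(6 + Z))
C(79)*y(j(6)) = 268*((-23 + (4*6²)² + 2*(4*6²))/(6 + 4*6²)) = 268*((-23 + (4*36)² + 2*(4*36))/(6 + 4*36)) = 268*((-23 + 144² + 2*144)/(6 + 144)) = 268*((-23 + 20736 + 288)/150) = 268*((1/150)*21001) = 268*(21001/150) = 2814134/75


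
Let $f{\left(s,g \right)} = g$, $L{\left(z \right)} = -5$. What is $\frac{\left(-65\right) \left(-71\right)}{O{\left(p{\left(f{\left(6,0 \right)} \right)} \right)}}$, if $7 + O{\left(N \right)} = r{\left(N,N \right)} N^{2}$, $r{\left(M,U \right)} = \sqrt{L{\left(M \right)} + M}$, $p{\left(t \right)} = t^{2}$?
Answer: $- \frac{4615}{7} \approx -659.29$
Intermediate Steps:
$r{\left(M,U \right)} = \sqrt{-5 + M}$
$O{\left(N \right)} = -7 + N^{2} \sqrt{-5 + N}$ ($O{\left(N \right)} = -7 + \sqrt{-5 + N} N^{2} = -7 + N^{2} \sqrt{-5 + N}$)
$\frac{\left(-65\right) \left(-71\right)}{O{\left(p{\left(f{\left(6,0 \right)} \right)} \right)}} = \frac{\left(-65\right) \left(-71\right)}{-7 + \left(0^{2}\right)^{2} \sqrt{-5 + 0^{2}}} = \frac{4615}{-7 + 0^{2} \sqrt{-5 + 0}} = \frac{4615}{-7 + 0 \sqrt{-5}} = \frac{4615}{-7 + 0 i \sqrt{5}} = \frac{4615}{-7 + 0} = \frac{4615}{-7} = 4615 \left(- \frac{1}{7}\right) = - \frac{4615}{7}$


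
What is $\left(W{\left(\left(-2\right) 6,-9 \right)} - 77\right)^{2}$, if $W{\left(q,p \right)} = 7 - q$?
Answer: $3364$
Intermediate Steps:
$\left(W{\left(\left(-2\right) 6,-9 \right)} - 77\right)^{2} = \left(\left(7 - \left(-2\right) 6\right) - 77\right)^{2} = \left(\left(7 - -12\right) - 77\right)^{2} = \left(\left(7 + 12\right) - 77\right)^{2} = \left(19 - 77\right)^{2} = \left(-58\right)^{2} = 3364$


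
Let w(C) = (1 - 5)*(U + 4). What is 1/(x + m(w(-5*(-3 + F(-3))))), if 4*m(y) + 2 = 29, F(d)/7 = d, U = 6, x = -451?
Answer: -4/1777 ≈ -0.0022510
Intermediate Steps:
F(d) = 7*d
w(C) = -40 (w(C) = (1 - 5)*(6 + 4) = -4*10 = -40)
m(y) = 27/4 (m(y) = -1/2 + (1/4)*29 = -1/2 + 29/4 = 27/4)
1/(x + m(w(-5*(-3 + F(-3))))) = 1/(-451 + 27/4) = 1/(-1777/4) = -4/1777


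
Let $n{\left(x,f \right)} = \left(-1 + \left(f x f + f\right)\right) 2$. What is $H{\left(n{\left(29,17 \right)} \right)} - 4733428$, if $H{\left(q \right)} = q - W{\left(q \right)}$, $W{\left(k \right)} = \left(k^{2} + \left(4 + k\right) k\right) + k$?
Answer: $-568877476$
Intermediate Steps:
$W{\left(k \right)} = k + k^{2} + k \left(4 + k\right)$ ($W{\left(k \right)} = \left(k^{2} + k \left(4 + k\right)\right) + k = k + k^{2} + k \left(4 + k\right)$)
$n{\left(x,f \right)} = -2 + 2 f + 2 x f^{2}$ ($n{\left(x,f \right)} = \left(-1 + \left(x f^{2} + f\right)\right) 2 = \left(-1 + \left(f + x f^{2}\right)\right) 2 = \left(-1 + f + x f^{2}\right) 2 = -2 + 2 f + 2 x f^{2}$)
$H{\left(q \right)} = q - q \left(5 + 2 q\right)$
$H{\left(n{\left(29,17 \right)} \right)} - 4733428 = 2 \left(-2 + 2 \cdot 17 + 2 \cdot 29 \cdot 17^{2}\right) \left(-2 - \left(-2 + 2 \cdot 17 + 2 \cdot 29 \cdot 17^{2}\right)\right) - 4733428 = 2 \left(-2 + 34 + 2 \cdot 29 \cdot 289\right) \left(-2 - \left(-2 + 34 + 2 \cdot 29 \cdot 289\right)\right) - 4733428 = 2 \left(-2 + 34 + 16762\right) \left(-2 - \left(-2 + 34 + 16762\right)\right) - 4733428 = 2 \cdot 16794 \left(-2 - 16794\right) - 4733428 = 2 \cdot 16794 \left(-16796\right) - 4733428 = -564144048 - 4733428 = -568877476$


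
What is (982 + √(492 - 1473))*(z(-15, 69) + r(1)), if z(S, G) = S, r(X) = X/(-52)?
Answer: -383471/26 - 2343*I*√109/52 ≈ -14749.0 - 470.42*I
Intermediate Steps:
r(X) = -X/52 (r(X) = X*(-1/52) = -X/52)
(982 + √(492 - 1473))*(z(-15, 69) + r(1)) = (982 + √(492 - 1473))*(-15 - 1/52*1) = (982 + √(-981))*(-15 - 1/52) = (982 + 3*I*√109)*(-781/52) = -383471/26 - 2343*I*√109/52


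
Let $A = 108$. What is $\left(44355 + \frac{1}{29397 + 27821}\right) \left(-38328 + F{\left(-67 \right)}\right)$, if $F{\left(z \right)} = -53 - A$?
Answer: $- \frac{97681402105199}{57218} \approx -1.7072 \cdot 10^{9}$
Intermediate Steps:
$F{\left(z \right)} = -161$ ($F{\left(z \right)} = -53 - 108 = -161$)
$\left(44355 + \frac{1}{29397 + 27821}\right) \left(-38328 + F{\left(-67 \right)}\right) = \left(44355 + \frac{1}{29397 + 27821}\right) \left(-38328 - 161\right) = \left(44355 + \frac{1}{57218}\right) \left(-38489\right) = \frac{2537904391}{57218} \left(-38489\right) = - \frac{97681402105199}{57218}$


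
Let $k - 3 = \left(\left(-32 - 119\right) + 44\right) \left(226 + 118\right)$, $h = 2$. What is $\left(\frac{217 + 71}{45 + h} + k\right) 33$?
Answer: $- \frac{57075051}{47} \approx -1.2144 \cdot 10^{6}$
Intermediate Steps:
$k = -36805$ ($k = 3 + \left(\left(-32 - 119\right) + 44\right) \left(226 + 118\right) = 3 + \left(-151 + 44\right) 344 = 3 - 36808 = -36805$)
$\left(\frac{217 + 71}{45 + h} + k\right) 33 = \left(\frac{217 + 71}{45 + 2} - 36805\right) 33 = \left(\frac{288}{47} - 36805\right) 33 = \left(- \frac{1729547}{47}\right) 33 = - \frac{57075051}{47}$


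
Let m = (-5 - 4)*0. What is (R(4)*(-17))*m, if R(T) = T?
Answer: 0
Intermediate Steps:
m = 0 (m = -9*0 = 0)
(R(4)*(-17))*m = (4*(-17))*0 = -68*0 = 0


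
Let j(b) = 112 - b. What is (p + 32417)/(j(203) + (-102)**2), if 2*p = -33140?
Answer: 15847/10313 ≈ 1.5366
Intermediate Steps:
p = -16570 (p = (1/2)*(-33140) = -16570)
(p + 32417)/(j(203) + (-102)**2) = (-16570 + 32417)/((112 - 1*203) + (-102)**2) = 15847/((112 - 203) + 10404) = 15847/(-91 + 10404) = 15847/10313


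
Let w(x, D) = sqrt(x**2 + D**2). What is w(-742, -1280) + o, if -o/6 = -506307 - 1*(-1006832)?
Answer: -3003150 + 2*sqrt(547241) ≈ -3.0017e+6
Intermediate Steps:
o = -3003150 (o = -6*(-506307 - 1*(-1006832)) = -6*(-506307 + 1006832) = -6*500525 = -3003150)
w(x, D) = sqrt(D**2 + x**2)
w(-742, -1280) + o = sqrt((-1280)**2 + (-742)**2) - 3003150 = sqrt(1638400 + 550564) - 3003150 = sqrt(2188964) - 3003150 = 2*sqrt(547241) - 3003150 = -3003150 + 2*sqrt(547241)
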